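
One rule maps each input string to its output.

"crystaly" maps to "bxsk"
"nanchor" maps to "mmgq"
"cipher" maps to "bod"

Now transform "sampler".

rlkq

In each case the input is transformed by: keep every other character starting from the first (positions 1st, 3rd, 5th, ...), then shift every letter 1 place backward in the alphabet (wrapping around).
Working it through for "sampler": intermediate "smlr", final "rlkq".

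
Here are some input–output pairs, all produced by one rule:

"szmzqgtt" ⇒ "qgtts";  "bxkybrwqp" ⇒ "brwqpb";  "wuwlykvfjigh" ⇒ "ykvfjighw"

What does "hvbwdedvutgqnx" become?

dedvutgqnxh

What's happening: move the first character to the end, then delete the first 3 characters.
Working it through for "hvbwdedvutgqnx": intermediate "vbwdedvutgqnxh", final "dedvutgqnxh".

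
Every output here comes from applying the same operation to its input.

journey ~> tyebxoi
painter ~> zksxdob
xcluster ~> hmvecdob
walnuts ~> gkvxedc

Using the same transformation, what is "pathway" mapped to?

In each case the input is transformed by: shift every letter 10 places forward in the alphabet (wrapping around).
"pathway" → "zkdrgki".

zkdrgki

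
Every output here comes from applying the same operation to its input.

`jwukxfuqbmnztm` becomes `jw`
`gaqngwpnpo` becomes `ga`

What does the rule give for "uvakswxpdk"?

Rule — keep only the first 2 characters.
For "uvakswxpdk" the result is "uv".

uv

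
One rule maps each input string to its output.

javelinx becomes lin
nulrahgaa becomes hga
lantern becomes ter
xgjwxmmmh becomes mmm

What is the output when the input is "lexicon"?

In each case the input is transformed by: move the last character to the front, then keep only the last 3 characters.
For "lexicon", step one produces "nlexico"; step two turns that into "ico".

ico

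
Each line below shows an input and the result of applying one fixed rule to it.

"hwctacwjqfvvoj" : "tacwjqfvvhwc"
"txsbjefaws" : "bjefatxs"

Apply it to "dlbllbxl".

Rule — delete the last 2 characters, then move the first 3 characters to the end (rotate left by 3).
For "dlbllbxl" the result is "llbdlb".

llbdlb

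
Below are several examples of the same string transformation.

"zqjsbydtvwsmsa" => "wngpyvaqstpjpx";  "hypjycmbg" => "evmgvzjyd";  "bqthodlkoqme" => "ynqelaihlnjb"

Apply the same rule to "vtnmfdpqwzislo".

Rule — shift every letter 3 places backward in the alphabet (wrapping around).
For "vtnmfdpqwzislo" the result is "sqkjcamntwfpil".

sqkjcamntwfpil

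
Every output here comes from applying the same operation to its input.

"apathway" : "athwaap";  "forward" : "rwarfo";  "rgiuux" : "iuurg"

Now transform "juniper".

What's happening: delete the last character, then move the first 2 characters to the end (rotate left by 2).
"juniper" → "junipe" → "nipeju".

nipeju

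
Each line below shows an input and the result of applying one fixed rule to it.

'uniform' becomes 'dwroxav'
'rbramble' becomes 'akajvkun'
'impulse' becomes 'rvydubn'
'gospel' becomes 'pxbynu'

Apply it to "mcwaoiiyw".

The pattern: shift every letter 9 places forward in the alphabet (wrapping around).
"mcwaoiiyw" → "vlfjxrrhf".

vlfjxrrhf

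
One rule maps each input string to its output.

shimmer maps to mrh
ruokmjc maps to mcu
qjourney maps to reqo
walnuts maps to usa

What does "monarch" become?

rho

In each case the input is transformed by: move the first 3 characters to the end (rotate left by 3), then keep every other character starting from the second (positions 2nd, 4th, 6th, ...).
Working it through for "monarch": intermediate "archmon", final "rho".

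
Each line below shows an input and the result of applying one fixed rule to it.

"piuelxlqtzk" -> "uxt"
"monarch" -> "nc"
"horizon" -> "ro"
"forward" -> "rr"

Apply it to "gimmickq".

The rule is to keep one character in every 3, starting at position 3 (positions 3rd, 6th, 9th, ...).
So "gimmickq" becomes "mc".

mc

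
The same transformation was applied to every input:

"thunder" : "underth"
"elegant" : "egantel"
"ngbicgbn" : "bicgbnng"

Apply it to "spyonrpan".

yonrpansp

What's happening: move the first 2 characters to the end (rotate left by 2).
For "spyonrpan" the result is "yonrpansp".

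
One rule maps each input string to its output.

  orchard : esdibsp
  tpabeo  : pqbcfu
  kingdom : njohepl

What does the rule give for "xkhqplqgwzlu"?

vlirqmrhxamy

The transformation: swap the first and last characters, then shift every letter 1 place forward in the alphabet (wrapping around).
Applying both steps to "xkhqplqgwzlu": "ukhqplqgwzlx", then "vlirqmrhxamy".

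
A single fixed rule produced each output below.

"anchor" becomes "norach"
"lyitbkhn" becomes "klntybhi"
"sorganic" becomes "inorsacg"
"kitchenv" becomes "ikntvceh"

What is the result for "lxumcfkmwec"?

What's happening: sort the characters into alphabetical order, then move the first 3 characters to the end (rotate left by 3).
Applying both steps to "lxumcfkmwec": "ccefklmmuwx", then "fklmmuwxcce".

fklmmuwxcce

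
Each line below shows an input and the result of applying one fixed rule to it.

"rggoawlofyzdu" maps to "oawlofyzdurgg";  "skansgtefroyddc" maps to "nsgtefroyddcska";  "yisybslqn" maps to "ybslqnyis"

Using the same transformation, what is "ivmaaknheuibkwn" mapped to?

In each case the input is transformed by: move the first 3 characters to the end (rotate left by 3).
Doing the same to "ivmaaknheuibkwn": "aaknheuibkwnivm".

aaknheuibkwnivm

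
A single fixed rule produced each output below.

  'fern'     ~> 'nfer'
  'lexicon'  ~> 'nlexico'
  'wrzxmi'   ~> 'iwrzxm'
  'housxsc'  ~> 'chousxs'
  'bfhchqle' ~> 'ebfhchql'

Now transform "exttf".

What's happening: move the last character to the front.
Doing the same to "exttf": "fextt".

fextt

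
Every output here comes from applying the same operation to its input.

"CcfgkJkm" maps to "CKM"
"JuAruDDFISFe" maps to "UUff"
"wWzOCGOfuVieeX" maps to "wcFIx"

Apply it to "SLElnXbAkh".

What's happening: flip the case of every letter, then keep one character in every 3, starting at position 2 (positions 2nd, 5th, 8th, ...).
"SLElnXbAkh" → "sleLNxBaKH" → "lNa".

lNa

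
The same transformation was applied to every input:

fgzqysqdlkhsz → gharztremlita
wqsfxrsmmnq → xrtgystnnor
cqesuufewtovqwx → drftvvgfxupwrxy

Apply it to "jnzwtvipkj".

koaxuwjqlk

Each output is the input with this applied: shift every letter 1 place forward in the alphabet (wrapping around).
On "jnzwtvipkj" that produces "koaxuwjqlk".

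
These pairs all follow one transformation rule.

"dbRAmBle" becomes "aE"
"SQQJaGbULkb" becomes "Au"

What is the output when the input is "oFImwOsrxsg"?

Oio

Looking at the pairs, the operation is to flip the case of every letter, then keep only the vowels.
On "oFImwOsrxsg": the first step gives "OfiMWoSRXSG", and the second then gives "Oio".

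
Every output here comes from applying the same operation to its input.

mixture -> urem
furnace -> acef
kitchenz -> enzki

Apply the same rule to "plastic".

ticp

In each case the input is transformed by: move the last 3 characters to the front (rotate right by 3), then delete the last 3 characters.
So "plastic" becomes "ticp".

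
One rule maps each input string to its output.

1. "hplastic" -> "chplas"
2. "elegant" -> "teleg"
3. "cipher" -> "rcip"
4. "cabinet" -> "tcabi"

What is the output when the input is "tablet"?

ttab

The transformation: move the last 3 characters to the front (rotate right by 3), then delete the first 2 characters.
Applying both steps to "tablet": "lettab", then "ttab".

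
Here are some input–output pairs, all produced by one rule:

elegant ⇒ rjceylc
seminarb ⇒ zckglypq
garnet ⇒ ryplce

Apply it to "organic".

apeylgm

Looking at the pairs, the operation is to swap the first and last characters, then shift every letter 2 places backward in the alphabet (wrapping around).
Working it through for "organic": intermediate "crganio", final "apeylgm".
(Check on "garnet": → "tarneg" → "ryplce" ✓)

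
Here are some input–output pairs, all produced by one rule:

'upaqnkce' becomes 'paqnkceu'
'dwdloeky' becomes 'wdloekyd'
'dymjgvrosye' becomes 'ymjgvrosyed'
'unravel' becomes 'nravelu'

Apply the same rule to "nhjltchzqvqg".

Rule — move the first character to the end.
Applying that to "nhjltchzqvqg" gives "hjltchzqvqgn".

hjltchzqvqgn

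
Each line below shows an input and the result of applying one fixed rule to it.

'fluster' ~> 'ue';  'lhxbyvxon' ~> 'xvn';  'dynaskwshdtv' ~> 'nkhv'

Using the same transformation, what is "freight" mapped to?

What's happening: keep one character in every 3, starting at position 3 (positions 3rd, 6th, 9th, ...).
Doing the same to "freight": "eh".

eh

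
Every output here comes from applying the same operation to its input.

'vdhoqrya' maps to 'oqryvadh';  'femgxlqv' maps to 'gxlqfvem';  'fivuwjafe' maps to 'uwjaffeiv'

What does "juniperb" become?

iperjbun

Looking at the pairs, the operation is to swap the first and last characters, then move the first 3 characters to the end (rotate left by 3).
For "juniperb" the result is "iperjbun".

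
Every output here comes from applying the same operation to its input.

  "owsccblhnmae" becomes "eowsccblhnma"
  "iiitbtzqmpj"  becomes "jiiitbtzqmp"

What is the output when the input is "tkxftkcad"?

dtkxftkca

Each output is the input with this applied: move the last character to the front.
So "tkxftkcad" becomes "dtkxftkca".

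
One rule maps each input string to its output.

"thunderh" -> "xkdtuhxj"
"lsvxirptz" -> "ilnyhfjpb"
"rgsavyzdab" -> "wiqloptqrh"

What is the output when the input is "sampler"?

Looking at the pairs, the operation is to move the first character to the end, then shift every letter 10 places backward in the alphabet (wrapping around).
Applying both steps to "sampler": "amplers", then "qcfbuhi".
(Check on "thunderh": → "hunderht" → "xkdtuhxj" ✓)

qcfbuhi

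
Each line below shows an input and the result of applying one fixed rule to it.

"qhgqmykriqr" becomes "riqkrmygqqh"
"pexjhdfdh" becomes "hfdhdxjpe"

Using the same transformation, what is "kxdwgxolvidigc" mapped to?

In each case the input is transformed by: swap each adjacent pair of characters (1↔2, 3↔4, ...), then reverse the string.
Starting from "kxdwgxolvidigc": after the first operation, "xkwdxgloividcg"; after the second, "gcdiviolgxdwkx".

gcdiviolgxdwkx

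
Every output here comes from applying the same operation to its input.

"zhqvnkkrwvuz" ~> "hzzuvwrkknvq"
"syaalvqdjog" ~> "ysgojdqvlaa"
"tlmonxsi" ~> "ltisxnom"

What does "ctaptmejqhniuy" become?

tcyuinhqjemtpa

The pattern: reverse the string, then move the last 2 characters to the front (rotate right by 2).
Applying both steps to "ctaptmejqhniuy": "yuinhqjemtpatc", then "tcyuinhqjemtpa".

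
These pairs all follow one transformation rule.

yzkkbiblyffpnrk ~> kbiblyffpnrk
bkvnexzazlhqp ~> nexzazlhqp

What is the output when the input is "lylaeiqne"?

Looking at the pairs, the operation is to delete the first 3 characters.
So "lylaeiqne" becomes "aeiqne".

aeiqne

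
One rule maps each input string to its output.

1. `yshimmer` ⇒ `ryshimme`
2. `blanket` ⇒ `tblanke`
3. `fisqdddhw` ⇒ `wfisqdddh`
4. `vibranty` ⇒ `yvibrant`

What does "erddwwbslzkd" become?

derddwwbslzk

The transformation: move the last character to the front.
Doing the same to "erddwwbslzkd": "derddwwbslzk".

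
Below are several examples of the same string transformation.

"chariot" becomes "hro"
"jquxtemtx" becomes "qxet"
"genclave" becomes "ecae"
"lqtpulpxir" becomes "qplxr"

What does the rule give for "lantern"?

atr

Looking at the pairs, the operation is to keep every other character starting from the second (positions 2nd, 4th, 6th, ...).
Doing the same to "lantern": "atr".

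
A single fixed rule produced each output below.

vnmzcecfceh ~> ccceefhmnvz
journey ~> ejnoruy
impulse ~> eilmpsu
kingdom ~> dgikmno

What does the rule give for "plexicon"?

ceilnopx

Looking at the pairs, the operation is to sort the characters into alphabetical order.
Applying that to "plexicon" gives "ceilnopx".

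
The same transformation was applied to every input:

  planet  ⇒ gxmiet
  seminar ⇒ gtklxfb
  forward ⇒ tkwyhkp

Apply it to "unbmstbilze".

esxnguflmub

Each output is the input with this applied: move the last 3 characters to the front (rotate right by 3), then shift every letter 7 places backward in the alphabet (wrapping around).
On "unbmstbilze": the first step gives "lzeunbmstbi", and the second then gives "esxnguflmub".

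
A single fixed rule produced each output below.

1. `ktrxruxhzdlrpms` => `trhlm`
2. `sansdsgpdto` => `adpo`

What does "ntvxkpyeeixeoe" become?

tkexe

Looking at the pairs, the operation is to keep one character in every 3, starting at position 2 (positions 2nd, 5th, 8th, ...).
On "ntvxkpyeeixeoe" that produces "tkexe".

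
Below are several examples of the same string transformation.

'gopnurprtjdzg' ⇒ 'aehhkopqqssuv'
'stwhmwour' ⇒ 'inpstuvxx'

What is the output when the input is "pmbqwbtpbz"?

acccnqqrux

The transformation: shift every letter 1 place forward in the alphabet (wrapping around), then sort the characters into alphabetical order.
"pmbqwbtpbz" → "qncrxcuqca" → "acccnqqrux".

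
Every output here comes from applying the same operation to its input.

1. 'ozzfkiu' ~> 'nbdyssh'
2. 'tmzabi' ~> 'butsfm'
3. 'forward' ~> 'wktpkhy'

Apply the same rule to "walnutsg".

In each case the input is transformed by: shift every letter 7 places backward in the alphabet (wrapping around), then reverse the string.
For "walnutsg", step one produces "ptegnmlz"; step two turns that into "zlmngetp".
(Check on "forward": → "yhkptkw" → "wktpkhy" ✓)

zlmngetp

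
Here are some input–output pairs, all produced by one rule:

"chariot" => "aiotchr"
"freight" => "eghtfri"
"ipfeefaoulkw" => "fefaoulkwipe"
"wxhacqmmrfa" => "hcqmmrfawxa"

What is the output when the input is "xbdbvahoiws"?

dvahoiwsxbb

The transformation: move the first 3 characters to the end (rotate left by 3), then swap the first and last characters.
Applying both steps to "xbdbvahoiws": "bvahoiwsxbd", then "dvahoiwsxbb".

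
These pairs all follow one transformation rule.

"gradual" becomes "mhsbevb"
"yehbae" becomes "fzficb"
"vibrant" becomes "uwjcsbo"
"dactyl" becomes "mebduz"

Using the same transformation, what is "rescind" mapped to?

esftdjo

What's happening: move the last character to the front, then shift every letter 1 place forward in the alphabet (wrapping around).
Applying both steps to "rescind": "drescin", then "esftdjo".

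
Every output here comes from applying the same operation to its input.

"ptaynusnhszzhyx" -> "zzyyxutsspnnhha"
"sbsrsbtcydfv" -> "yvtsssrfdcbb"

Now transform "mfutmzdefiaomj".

Each output is the input with this applied: sort the characters into reverse alphabetical order.
Applying that to "mfutmzdefiaomj" gives "zutommmjiffeda".

zutommmjiffeda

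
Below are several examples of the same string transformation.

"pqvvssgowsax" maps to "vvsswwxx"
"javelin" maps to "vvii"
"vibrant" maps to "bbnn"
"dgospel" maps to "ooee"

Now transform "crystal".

yyaa

Rule — keep one character in every 3, starting at position 3 (positions 3rd, 6th, 9th, ...), then double every character.
On "crystal": the first step gives "ya", and the second then gives "yyaa".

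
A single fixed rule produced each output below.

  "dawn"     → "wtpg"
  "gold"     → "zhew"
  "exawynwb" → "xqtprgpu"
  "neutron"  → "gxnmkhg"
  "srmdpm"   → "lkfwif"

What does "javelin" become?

Looking at the pairs, the operation is to shift every letter 7 places backward in the alphabet (wrapping around).
For "javelin" the result is "ctoxebg".

ctoxebg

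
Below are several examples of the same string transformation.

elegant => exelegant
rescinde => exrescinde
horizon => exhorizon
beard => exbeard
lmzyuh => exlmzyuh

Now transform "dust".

exdust

Rule — prepend "ex".
Doing the same to "dust": "exdust".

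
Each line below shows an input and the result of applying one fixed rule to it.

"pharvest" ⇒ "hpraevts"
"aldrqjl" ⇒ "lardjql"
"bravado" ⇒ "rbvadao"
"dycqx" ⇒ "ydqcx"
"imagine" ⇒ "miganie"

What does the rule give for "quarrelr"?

uqraerrl

In each case the input is transformed by: swap each adjacent pair of characters (1↔2, 3↔4, ...).
"quarrelr" → "uqraerrl".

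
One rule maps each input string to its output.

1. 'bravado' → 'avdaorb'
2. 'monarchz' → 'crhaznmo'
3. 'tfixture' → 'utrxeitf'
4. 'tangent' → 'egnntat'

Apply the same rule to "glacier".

icearlg

What's happening: move the last 3 characters to the front (rotate right by 3), then take characters alternately from the front and the back (1st, last, 2nd, 2nd-last, ...).
Starting from "glacier": after the first operation, "ierglac"; after the second, "icearlg".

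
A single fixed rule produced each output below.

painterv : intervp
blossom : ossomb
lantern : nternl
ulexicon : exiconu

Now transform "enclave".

The pattern: move the first 2 characters to the end (rotate left by 2), then delete the last character.
Doing the same to "enclave": "clavee".
(Check on "painterv": → "intervpa" → "intervp" ✓)

clavee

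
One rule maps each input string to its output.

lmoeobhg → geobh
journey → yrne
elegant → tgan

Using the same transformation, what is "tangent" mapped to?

The transformation: delete the first 3 characters, then move the last character to the front.
"tangent" → "gent" → "tgen".

tgen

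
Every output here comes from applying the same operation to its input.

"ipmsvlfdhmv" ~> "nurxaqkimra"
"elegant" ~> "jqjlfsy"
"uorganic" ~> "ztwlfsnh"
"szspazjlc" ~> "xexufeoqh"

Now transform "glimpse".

lqnruxj

Rule — shift every letter 5 places forward in the alphabet (wrapping around).
For "glimpse" the result is "lqnruxj".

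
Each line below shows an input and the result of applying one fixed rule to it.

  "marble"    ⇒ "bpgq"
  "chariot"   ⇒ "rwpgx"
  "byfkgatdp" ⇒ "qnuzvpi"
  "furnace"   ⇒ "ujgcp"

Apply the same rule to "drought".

sgdjv

In each case the input is transformed by: delete the last 2 characters, then shift every letter 11 places backward in the alphabet (wrapping around).
For "drought" the result is "sgdjv".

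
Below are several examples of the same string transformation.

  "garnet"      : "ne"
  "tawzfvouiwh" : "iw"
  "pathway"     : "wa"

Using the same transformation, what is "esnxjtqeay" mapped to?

Each output is the input with this applied: move the last 3 characters to the front (rotate right by 3), then keep only the first 2 characters.
Working it through for "esnxjtqeay": intermediate "eayesnxjtq", final "ea".

ea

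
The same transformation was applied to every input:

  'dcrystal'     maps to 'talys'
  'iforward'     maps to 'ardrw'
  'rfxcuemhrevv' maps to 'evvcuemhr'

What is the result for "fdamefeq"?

feqme

Each output is the input with this applied: delete the first 3 characters, then move the last 3 characters to the front (rotate right by 3).
"fdamefeq" → "feqme".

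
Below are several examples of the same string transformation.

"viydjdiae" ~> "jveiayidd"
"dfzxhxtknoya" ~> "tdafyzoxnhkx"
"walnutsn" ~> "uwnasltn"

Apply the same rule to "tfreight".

Rule — take characters alternately from the front and the back (1st, last, 2nd, 2nd-last, ...), then move the last character to the front.
Applying both steps to "tfreight": "ttfhrgei", then "ittfhrge".
(Check on "dfzxhxtknoya": → "dafyzoxnhkxt" → "tdafyzoxnhkx" ✓)

ittfhrge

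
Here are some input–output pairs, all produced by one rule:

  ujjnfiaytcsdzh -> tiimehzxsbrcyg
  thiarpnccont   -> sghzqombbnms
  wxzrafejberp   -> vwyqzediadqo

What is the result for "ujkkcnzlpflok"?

The rule is to shift every letter 1 place backward in the alphabet (wrapping around).
"ujkkcnzlpflok" → "tijjbmykoeknj".

tijjbmykoeknj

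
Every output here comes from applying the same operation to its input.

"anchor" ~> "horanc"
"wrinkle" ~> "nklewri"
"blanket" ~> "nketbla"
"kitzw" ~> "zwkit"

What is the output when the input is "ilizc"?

zcili

Rule — move the first 3 characters to the end (rotate left by 3).
Doing the same to "ilizc": "zcili".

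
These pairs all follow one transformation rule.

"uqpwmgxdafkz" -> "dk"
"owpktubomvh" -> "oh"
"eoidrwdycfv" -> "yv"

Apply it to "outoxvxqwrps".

Rule — keep one character in every 3, starting at position 2 (positions 2nd, 5th, 8th, ...), then delete the first 2 characters.
On "outoxvxqwrps": the first step gives "uxqp", and the second then gives "qp".

qp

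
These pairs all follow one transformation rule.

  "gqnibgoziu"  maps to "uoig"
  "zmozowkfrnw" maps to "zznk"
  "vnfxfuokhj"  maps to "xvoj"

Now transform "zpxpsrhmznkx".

Each output is the input with this applied: keep one character in every 3, starting at position 1 (positions 1st, 4th, 7th, ...), then sort the characters into reverse alphabetical order.
For "zpxpsrhmznkx", step one produces "zphn"; step two turns that into "zpnh".

zpnh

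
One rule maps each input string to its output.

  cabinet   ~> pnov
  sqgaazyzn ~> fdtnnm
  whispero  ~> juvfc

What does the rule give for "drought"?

In each case the input is transformed by: delete the last 3 characters, then shift every letter 13 places forward in the alphabet (wrapping around) — i.e. ROT13.
Applying both steps to "drought": "drou", then "qebh".

qebh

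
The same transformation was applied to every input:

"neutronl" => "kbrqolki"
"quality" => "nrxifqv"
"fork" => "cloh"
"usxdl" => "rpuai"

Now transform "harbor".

exoylo

Rule — shift every letter 3 places backward in the alphabet (wrapping around).
So "harbor" becomes "exoylo".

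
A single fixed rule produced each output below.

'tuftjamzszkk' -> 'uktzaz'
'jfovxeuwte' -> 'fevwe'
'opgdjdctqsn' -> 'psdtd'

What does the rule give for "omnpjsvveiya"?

mapisv

The transformation: keep every other character starting from the second (positions 2nd, 4th, 6th, ...), then take characters alternately from the front and the back (1st, last, 2nd, 2nd-last, ...).
For "omnpjsvveiya", step one produces "mpsvia"; step two turns that into "mapisv".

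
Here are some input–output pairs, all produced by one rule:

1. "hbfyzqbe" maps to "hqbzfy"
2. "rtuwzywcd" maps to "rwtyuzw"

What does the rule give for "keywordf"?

Looking at the pairs, the operation is to delete the last 2 characters, then take characters alternately from the front and the back (1st, last, 2nd, 2nd-last, ...).
"keywordf" → "keywor" → "kreoyw".

kreoyw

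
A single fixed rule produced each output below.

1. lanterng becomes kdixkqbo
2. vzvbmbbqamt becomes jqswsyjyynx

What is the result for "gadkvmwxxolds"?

In each case the input is transformed by: shift every letter 3 places backward in the alphabet (wrapping around), then move the last 2 characters to the front (rotate right by 2).
For "gadkvmwxxolds", step one produces "dxahsjtuuliap"; step two turns that into "apdxahsjtuuli".
(Check on "vzvbmbbqamt": → "swsyjyynxjq" → "jqswsyjyynx" ✓)

apdxahsjtuuli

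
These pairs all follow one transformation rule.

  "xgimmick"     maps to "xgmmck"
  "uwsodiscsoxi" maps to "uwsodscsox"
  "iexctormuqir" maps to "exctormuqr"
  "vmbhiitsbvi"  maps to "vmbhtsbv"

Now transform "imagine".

magne

Looking at the pairs, the operation is to remove every "i".
Applying that to "imagine" gives "magne".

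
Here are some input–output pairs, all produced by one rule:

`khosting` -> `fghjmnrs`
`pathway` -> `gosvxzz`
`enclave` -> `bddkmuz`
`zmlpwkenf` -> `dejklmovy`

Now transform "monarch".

The rule is to shift every letter 1 place backward in the alphabet (wrapping around), then sort the characters into alphabetical order.
Applying that to "monarch" gives "bglmnqz".

bglmnqz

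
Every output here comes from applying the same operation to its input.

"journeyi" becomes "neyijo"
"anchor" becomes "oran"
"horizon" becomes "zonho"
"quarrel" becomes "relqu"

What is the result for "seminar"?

narse

Each output is the input with this applied: move the first 2 characters to the end (rotate left by 2), then delete the first 2 characters.
Applying both steps to "seminar": "minarse", then "narse".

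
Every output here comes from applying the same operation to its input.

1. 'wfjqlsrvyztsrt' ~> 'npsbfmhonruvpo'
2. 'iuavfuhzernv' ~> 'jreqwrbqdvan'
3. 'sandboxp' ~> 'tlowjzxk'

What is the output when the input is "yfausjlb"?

hxubwqof

Each output is the input with this applied: move the last 2 characters to the front (rotate right by 2), then shift every letter 4 places backward in the alphabet (wrapping around).
On "yfausjlb": the first step gives "lbyfausj", and the second then gives "hxubwqof".
(Check on "sandboxp": → "xpsandbo" → "tlowjzxk" ✓)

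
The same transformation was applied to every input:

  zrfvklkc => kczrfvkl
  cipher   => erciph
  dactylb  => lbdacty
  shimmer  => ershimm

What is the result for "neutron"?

onneutr

The rule is to move the last 2 characters to the front (rotate right by 2).
Applying that to "neutron" gives "onneutr".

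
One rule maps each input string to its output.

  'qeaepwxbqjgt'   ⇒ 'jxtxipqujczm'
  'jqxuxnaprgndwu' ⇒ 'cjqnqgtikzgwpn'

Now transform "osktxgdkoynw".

hldmqzwdhrgp

Looking at the pairs, the operation is to shift every letter 7 places backward in the alphabet (wrapping around).
"osktxgdkoynw" → "hldmqzwdhrgp".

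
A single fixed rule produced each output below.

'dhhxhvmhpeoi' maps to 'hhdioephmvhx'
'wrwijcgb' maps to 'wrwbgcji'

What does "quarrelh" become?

auqhlerr

Each output is the input with this applied: reverse the string, then move the last 3 characters to the front (rotate right by 3).
"quarrelh" → "hlerrauq" → "auqhlerr".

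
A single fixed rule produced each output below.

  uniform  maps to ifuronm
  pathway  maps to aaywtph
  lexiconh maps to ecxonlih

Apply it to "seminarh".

What's happening: sort the characters into reverse alphabetical order, then move the last 2 characters to the front (rotate right by 2).
Starting from "seminarh": after the first operation, "srnmihea"; after the second, "easrnmih".
(Check on "pathway": → "ywtphaa" → "aaywtph" ✓)

easrnmih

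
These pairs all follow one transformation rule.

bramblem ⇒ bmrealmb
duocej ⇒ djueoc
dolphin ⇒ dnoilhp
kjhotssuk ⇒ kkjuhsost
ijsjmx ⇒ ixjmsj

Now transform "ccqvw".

cwcvq

What's happening: take characters alternately from the front and the back (1st, last, 2nd, 2nd-last, ...).
On "ccqvw" that produces "cwcvq".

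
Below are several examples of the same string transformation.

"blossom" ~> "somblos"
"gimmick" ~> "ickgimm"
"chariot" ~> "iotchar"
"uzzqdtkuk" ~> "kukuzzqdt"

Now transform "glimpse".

What's happening: move the last 3 characters to the front (rotate right by 3).
So "glimpse" becomes "pseglim".

pseglim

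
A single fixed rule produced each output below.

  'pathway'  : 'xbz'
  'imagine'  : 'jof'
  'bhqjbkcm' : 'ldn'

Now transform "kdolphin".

In each case the input is transformed by: shift every letter 1 place forward in the alphabet (wrapping around), then keep only the last 3 characters.
On "kdolphin": the first step gives "lepmqijo", and the second then gives "ijo".

ijo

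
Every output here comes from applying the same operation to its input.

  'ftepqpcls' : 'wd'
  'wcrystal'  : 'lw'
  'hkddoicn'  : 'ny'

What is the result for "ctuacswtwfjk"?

In each case the input is transformed by: shift every letter 11 places forward in the alphabet (wrapping around), then keep only the last 2 characters.
Applying both steps to "ctuacswtwfjk": "neflndhehquv", then "uv".

uv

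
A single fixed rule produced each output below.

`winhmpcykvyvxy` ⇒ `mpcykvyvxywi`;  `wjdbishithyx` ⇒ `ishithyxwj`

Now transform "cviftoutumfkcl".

toutumfkclcv

The rule is to move the first 2 characters to the end (rotate left by 2), then delete the first 2 characters.
On "cviftoutumfkcl": the first step gives "iftoutumfkclcv", and the second then gives "toutumfkclcv".
(Check on "winhmpcykvyvxy": → "nhmpcykvyvxywi" → "mpcykvyvxywi" ✓)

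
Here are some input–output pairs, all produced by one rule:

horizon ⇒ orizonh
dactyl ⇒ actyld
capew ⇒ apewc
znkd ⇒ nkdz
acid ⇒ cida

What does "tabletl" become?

abletlt

Looking at the pairs, the operation is to move the first character to the end.
Doing the same to "tabletl": "abletlt".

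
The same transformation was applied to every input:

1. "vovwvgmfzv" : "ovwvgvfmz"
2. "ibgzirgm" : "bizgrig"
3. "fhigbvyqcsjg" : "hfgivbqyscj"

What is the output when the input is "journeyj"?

ojrueny

Looking at the pairs, the operation is to delete the last character, then swap each adjacent pair of characters (1↔2, 3↔4, ...).
Applying both steps to "journeyj": "journey", then "ojrueny".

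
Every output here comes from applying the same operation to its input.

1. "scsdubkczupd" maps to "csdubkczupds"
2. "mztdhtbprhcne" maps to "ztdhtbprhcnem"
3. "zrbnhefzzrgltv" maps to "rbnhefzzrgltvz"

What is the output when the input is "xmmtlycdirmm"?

The pattern: move the first character to the end.
Doing the same to "xmmtlycdirmm": "mmtlycdirmmx".

mmtlycdirmmx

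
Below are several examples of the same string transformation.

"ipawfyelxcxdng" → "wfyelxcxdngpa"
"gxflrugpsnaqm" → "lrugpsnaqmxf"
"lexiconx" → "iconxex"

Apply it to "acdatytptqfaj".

What's happening: delete the first character, then move the first 2 characters to the end (rotate left by 2).
For "acdatytptqfaj", step one produces "cdatytptqfaj"; step two turns that into "atytptqfajcd".

atytptqfajcd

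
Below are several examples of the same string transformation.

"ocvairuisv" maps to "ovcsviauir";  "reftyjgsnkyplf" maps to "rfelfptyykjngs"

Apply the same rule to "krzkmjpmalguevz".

kzrvzekumgjlpam

The rule is to take characters alternately from the front and the back (1st, last, 2nd, 2nd-last, ...).
So "krzkmjpmalguevz" becomes "kzrvzekumgjlpam".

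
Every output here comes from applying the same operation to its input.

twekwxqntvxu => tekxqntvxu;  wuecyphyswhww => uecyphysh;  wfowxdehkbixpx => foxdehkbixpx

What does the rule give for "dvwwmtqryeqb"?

The transformation: remove every "w".
On "dvwwmtqryeqb" that produces "dvmtqryeqb".

dvmtqryeqb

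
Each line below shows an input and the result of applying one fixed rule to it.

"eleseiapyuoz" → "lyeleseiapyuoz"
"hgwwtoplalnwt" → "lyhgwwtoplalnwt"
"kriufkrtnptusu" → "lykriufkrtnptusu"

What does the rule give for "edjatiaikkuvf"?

In each case the input is transformed by: prepend "ly".
For "edjatiaikkuvf" the result is "lyedjatiaikkuvf".

lyedjatiaikkuvf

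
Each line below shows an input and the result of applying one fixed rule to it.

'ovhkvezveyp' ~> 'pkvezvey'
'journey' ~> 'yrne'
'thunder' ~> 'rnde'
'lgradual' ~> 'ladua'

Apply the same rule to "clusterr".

rster

Looking at the pairs, the operation is to delete the first 3 characters, then move the last character to the front.
Starting from "clusterr": after the first operation, "sterr"; after the second, "rster".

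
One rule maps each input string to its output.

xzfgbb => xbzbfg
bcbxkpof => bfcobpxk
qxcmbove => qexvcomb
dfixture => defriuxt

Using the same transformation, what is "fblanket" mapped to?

Rule — take characters alternately from the front and the back (1st, last, 2nd, 2nd-last, ...).
So "fblanket" becomes "ftbelkan".

ftbelkan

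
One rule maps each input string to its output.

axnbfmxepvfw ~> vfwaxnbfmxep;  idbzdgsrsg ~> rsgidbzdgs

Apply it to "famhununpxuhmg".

hmgfamhununpxu

Rule — move the last 3 characters to the front (rotate right by 3).
"famhununpxuhmg" → "hmgfamhununpxu".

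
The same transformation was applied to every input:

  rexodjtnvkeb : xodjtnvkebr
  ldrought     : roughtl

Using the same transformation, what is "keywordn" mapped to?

ywordnk

Looking at the pairs, the operation is to move the first character to the end, then delete the first character.
For "keywordn", step one produces "eywordnk"; step two turns that into "ywordnk".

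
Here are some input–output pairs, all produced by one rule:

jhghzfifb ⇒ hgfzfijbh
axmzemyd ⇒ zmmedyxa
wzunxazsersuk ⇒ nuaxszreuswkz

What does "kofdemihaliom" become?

The transformation: move the first 2 characters to the end (rotate left by 2), then swap each adjacent pair of characters (1↔2, 3↔4, ...).
Working it through for "kofdemihaliom": intermediate "fdemihaliomko", final "dfmehilaoikmo".
(Check on "wzunxazsersuk": → "unxazsersukwz" → "nuaxszreuswkz" ✓)

dfmehilaoikmo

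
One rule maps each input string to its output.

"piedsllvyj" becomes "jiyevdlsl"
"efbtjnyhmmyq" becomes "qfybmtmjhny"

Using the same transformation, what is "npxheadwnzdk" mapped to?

Each output is the input with this applied: take characters alternately from the front and the back (1st, last, 2nd, 2nd-last, ...), then delete the first character.
"npxheadwnzdk" → "nkpdxzhnewad" → "kpdxzhnewad".

kpdxzhnewad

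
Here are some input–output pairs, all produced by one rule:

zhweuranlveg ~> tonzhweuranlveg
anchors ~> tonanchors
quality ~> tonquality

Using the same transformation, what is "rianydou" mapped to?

In each case the input is transformed by: prepend "ton".
On "rianydou" that produces "tonrianydou".

tonrianydou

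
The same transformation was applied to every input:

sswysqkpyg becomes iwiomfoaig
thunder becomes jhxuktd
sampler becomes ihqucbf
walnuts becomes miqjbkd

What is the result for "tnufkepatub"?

jrdkkjvqafu

What's happening: take characters alternately from the front and the back (1st, last, 2nd, 2nd-last, ...), then shift every letter 10 places backward in the alphabet (wrapping around).
For "tnufkepatub" the result is "jrdkkjvqafu".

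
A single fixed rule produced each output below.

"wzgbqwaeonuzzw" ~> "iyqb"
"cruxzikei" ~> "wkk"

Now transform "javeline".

xk

In each case the input is transformed by: shift every letter 2 places forward in the alphabet (wrapping around), then keep one character in every 3, starting at position 3 (positions 3rd, 6th, 9th, ...).
On "javeline": the first step gives "lcxgnkpg", and the second then gives "xk".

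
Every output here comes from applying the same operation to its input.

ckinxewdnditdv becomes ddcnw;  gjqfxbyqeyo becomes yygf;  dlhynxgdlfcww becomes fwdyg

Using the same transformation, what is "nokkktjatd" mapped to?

In each case the input is transformed by: keep one character in every 3, starting at position 1 (positions 1st, 4th, 7th, ...), then move the last 2 characters to the front (rotate right by 2).
On "nokkktjatd": the first step gives "nkjd", and the second then gives "jdnk".

jdnk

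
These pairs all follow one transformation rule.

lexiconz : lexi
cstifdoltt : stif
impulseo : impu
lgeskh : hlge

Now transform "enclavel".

In each case the input is transformed by: swap the front and back halves of the string, then keep only the last 4 characters.
Applying both steps to "enclavel": "avelencl", then "encl".

encl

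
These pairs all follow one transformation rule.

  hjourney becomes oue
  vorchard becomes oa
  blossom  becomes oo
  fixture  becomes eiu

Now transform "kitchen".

The pattern: swap the first and last characters, then keep only the vowels.
Working it through for "kitchen": intermediate "nitchek", final "ie".

ie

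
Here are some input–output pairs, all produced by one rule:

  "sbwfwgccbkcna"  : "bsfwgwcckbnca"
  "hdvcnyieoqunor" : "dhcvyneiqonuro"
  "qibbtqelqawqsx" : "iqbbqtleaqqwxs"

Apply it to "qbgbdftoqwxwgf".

bqbgfdotwqwxfg

Each output is the input with this applied: swap each adjacent pair of characters (1↔2, 3↔4, ...).
"qbgbdftoqwxwgf" → "bqbgfdotwqwxfg".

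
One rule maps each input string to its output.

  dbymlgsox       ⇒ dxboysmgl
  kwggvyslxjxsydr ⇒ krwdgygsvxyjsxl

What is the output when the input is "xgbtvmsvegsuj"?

xjgubstgvemvs

Each output is the input with this applied: take characters alternately from the front and the back (1st, last, 2nd, 2nd-last, ...).
Applying that to "xgbtvmsvegsuj" gives "xjgubstgvemvs".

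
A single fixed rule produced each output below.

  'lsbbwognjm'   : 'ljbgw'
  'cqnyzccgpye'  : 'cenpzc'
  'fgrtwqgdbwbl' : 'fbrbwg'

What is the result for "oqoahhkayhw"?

owoyhk

Each output is the input with this applied: keep every other character starting from the first (positions 1st, 3rd, 5th, ...), then take characters alternately from the front and the back (1st, last, 2nd, 2nd-last, ...).
"oqoahhkayhw" → "oohkyw" → "owoyhk".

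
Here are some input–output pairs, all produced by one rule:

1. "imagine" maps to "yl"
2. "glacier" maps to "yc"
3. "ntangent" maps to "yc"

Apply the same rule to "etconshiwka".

Rule — keep one character in every 3, starting at position 3 (positions 3rd, 6th, 9th, ...), then shift every letter 2 places backward in the alphabet (wrapping around).
Applying both steps to "etconshiwka": "csw", then "aqu".

aqu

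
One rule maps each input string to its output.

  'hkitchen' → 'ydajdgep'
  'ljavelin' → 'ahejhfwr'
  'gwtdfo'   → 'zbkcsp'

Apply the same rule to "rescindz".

ejzvnaoy

Each output is the input with this applied: shift every letter 4 places backward in the alphabet (wrapping around), then swap the front and back halves of the string.
So "rescindz" becomes "ejzvnaoy".
(Check on "gwtdfo": → "cspzbk" → "zbkcsp" ✓)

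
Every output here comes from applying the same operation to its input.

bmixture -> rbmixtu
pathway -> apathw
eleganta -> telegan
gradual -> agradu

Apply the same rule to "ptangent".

nptange

The rule is to delete the last character, then move the last character to the front.
For "ptangent", step one produces "ptangen"; step two turns that into "nptange".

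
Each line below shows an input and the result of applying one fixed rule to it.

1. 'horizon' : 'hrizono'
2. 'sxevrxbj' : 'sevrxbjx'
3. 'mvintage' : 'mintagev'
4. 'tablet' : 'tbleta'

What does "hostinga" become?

The rule is to move the first character to the end, then swap the first and last characters.
For "hostinga", step one produces "ostingah"; step two turns that into "hstingao".

hstingao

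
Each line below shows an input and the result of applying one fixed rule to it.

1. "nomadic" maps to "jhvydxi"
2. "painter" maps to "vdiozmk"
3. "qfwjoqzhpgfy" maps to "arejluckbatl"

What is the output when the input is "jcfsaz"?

What's happening: shift every letter 5 places backward in the alphabet (wrapping around), then move the first character to the end.
For "jcfsaz" the result is "xanvue".

xanvue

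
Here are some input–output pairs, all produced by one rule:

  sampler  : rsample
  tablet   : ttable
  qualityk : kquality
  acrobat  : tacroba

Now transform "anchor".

rancho

Rule — move the last character to the front.
So "anchor" becomes "rancho".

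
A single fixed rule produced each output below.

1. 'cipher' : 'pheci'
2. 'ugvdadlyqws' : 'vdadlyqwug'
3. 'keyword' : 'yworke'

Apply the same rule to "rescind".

scinre

In each case the input is transformed by: delete the last character, then move the first 2 characters to the end (rotate left by 2).
Applying both steps to "rescind": "rescin", then "scinre".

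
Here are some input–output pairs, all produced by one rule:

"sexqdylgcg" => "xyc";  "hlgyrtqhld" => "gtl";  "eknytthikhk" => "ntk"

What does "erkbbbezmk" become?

The pattern: keep one character in every 3, starting at position 3 (positions 3rd, 6th, 9th, ...).
For "erkbbbezmk" the result is "kbm".

kbm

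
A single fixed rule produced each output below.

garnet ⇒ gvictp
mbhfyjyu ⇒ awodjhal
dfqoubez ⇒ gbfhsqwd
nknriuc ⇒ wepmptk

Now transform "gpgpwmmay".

The rule is to move the last 2 characters to the front (rotate right by 2), then shift every letter 2 places forward in the alphabet (wrapping around).
On "gpgpwmmay" that produces "cairiryoo".

cairiryoo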